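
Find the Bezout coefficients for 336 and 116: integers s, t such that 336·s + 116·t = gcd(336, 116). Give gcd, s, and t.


Euclidean algorithm on (336, 116) — divide until remainder is 0:
  336 = 2 · 116 + 104
  116 = 1 · 104 + 12
  104 = 8 · 12 + 8
  12 = 1 · 8 + 4
  8 = 2 · 4 + 0
gcd(336, 116) = 4.
Track Bezout coefficients alongside the remainders: start with r₀ = 336 = a·1 + b·0 (s = 1, t = 0) and r₁ = 116 = a·0 + b·1 (s = 0, t = 1); each new remainder r_{k+1} = r_{k-1} − q_k·r_k inherits s_{k+1} = s_{k-1} − q_k·s_k, t_{k+1} = t_{k-1} − q_k·t_k, so r_k = a·s_k + b·t_k at every step:
  q = 2: r = 104, s = 1 − 2·0 = 1, t = 0 − 2·1 = -2  (check: 336·1 + 116·(-2) = 104)
  q = 1: r = 12, s = 0 − 1·1 = -1, t = 1 − 1·(-2) = 3  (check: 336·(-1) + 116·3 = 12)
  q = 8: r = 8, s = 1 − 8·(-1) = 9, t = -2 − 8·3 = -26  (check: 336·9 + 116·(-26) = 8)
  q = 1: r = 4, s = -1 − 1·9 = -10, t = 3 − 1·(-26) = 29  (check: 336·(-10) + 116·29 = 4)
The row with r = 4 (the gcd) gives the Bezout coefficients s = -10, t = 29.
Result: 336 · (-10) + 116 · (29) = 4.

gcd(336, 116) = 4; s = -10, t = 29 (check: 336·(-10) + 116·29 = 4).


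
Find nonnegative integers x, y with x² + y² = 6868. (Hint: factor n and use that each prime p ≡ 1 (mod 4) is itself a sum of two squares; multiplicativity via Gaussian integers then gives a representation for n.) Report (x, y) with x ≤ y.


Step 1: Factor n = 6868 = 2^2 · 17 · 101.
Step 2: Check the mod-4 condition on each prime factor: 2 = 2 (special); 17 ≡ 1 (mod 4), exponent 1; 101 ≡ 1 (mod 4), exponent 1.
All primes ≡ 3 (mod 4) appear to even exponent (or don't appear), so by the two-squares theorem n IS expressible as a sum of two squares.
Step 3: Build a representation. Group n = k² · m with k = 2 and m = 17 · 101 = 1717 (a product of primes ≡ 1 (mod 4)); a representation of m scales to one of n via (k·x)² + (k·y)² = k²(x² + y²). Each prime p ≡ 1 (mod 4) is itself a sum of two squares; find a² by testing p − a² for a perfect square:
  17: 17 − 1² = 16 = 4² ⇒ 17 = 1² + 4².
  101: 101 − 1² = 100 = 10² ⇒ 101 = 1² + 10².
  Combine using the Brahmagupta–Fibonacci identity (a² + b²)(c² + d²) = (ac − bd)² + (ad + bc)² = (ac + bd)² + (ad − bc)²:
  17 · 101 = 1717: from (1² + 4²)(1² + 10²), take (1·1 − 4·10, 1·10 + 4·1) = (1 − 40, 10 + 4) = (-39, 14); dropping signs (only squares matter) gives (39, 14); check 39² + 14² = 1521 + 196 = 1717 ✓.
  Scale by k = 2: (2·39, 2·14) = (78, 28).
Step 4: Order so x ≤ y and verify: 28² + 78² = 784 + 6084 = 6868 = n. ✓

n = 6868 = 28² + 78² (one valid representation with x ≤ y).


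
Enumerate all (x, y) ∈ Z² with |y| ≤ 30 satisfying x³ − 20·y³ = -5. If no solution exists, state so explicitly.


The equation is x³ - 20y³ = -5. For fixed y, x³ = 20·y³ − 5, so a solution requires the RHS to be a perfect cube.
Strategy: iterate y from -30 to 30, compute RHS = 20·y³ − 5, and check whether it is a (positive or negative) perfect cube.
Check small values of y:
  y = 0: RHS = -5 is not a perfect cube.
  y = 1: RHS = 15 is not a perfect cube.
  y = -1: RHS = -25 is not a perfect cube.
  y = 2: RHS = 155 is not a perfect cube.
  y = -2: RHS = -165 is not a perfect cube.
  y = 3: RHS = 535 is not a perfect cube.
  y = -3: RHS = -545 is not a perfect cube.
Continuing the search up to |y| = 30 finds no solutions either.
No (x, y) in the scanned range satisfies the equation.

No integer solutions with |y| ≤ 30.


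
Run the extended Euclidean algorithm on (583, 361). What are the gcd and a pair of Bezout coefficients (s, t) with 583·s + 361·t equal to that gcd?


Euclidean algorithm on (583, 361) — divide until remainder is 0:
  583 = 1 · 361 + 222
  361 = 1 · 222 + 139
  222 = 1 · 139 + 83
  139 = 1 · 83 + 56
  83 = 1 · 56 + 27
  56 = 2 · 27 + 2
  27 = 13 · 2 + 1
  2 = 2 · 1 + 0
gcd(583, 361) = 1.
Track Bezout coefficients alongside the remainders: start with r₀ = 583 = a·1 + b·0 (s = 1, t = 0) and r₁ = 361 = a·0 + b·1 (s = 0, t = 1); each new remainder r_{k+1} = r_{k-1} − q_k·r_k inherits s_{k+1} = s_{k-1} − q_k·s_k, t_{k+1} = t_{k-1} − q_k·t_k, so r_k = a·s_k + b·t_k at every step:
  q = 1: r = 222, s = 1 − 1·0 = 1, t = 0 − 1·1 = -1  (check: 583·1 + 361·(-1) = 222)
  q = 1: r = 139, s = 0 − 1·1 = -1, t = 1 − 1·(-1) = 2  (check: 583·(-1) + 361·2 = 139)
  q = 1: r = 83, s = 1 − 1·(-1) = 2, t = -1 − 1·2 = -3  (check: 583·2 + 361·(-3) = 83)
  q = 1: r = 56, s = -1 − 1·2 = -3, t = 2 − 1·(-3) = 5  (check: 583·(-3) + 361·5 = 56)
  q = 1: r = 27, s = 2 − 1·(-3) = 5, t = -3 − 1·5 = -8  (check: 583·5 + 361·(-8) = 27)
  q = 2: r = 2, s = -3 − 2·5 = -13, t = 5 − 2·(-8) = 21  (check: 583·(-13) + 361·21 = 2)
  q = 13: r = 1, s = 5 − 13·(-13) = 174, t = -8 − 13·21 = -281  (check: 583·174 + 361·(-281) = 1)
The row with r = 1 (the gcd) gives the Bezout coefficients s = 174, t = -281.
Result: 583 · (174) + 361 · (-281) = 1.

gcd(583, 361) = 1; s = 174, t = -281 (check: 583·174 + 361·(-281) = 1).


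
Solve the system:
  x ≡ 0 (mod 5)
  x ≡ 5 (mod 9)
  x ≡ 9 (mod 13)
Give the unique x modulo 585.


Moduli 5, 9, 13 are pairwise coprime; by CRT there is a unique solution modulo M = 5 · 9 · 13 = 585.
Solve pairwise, accumulating the modulus:
  Start with x ≡ 0 (mod 5).
  Combine with x ≡ 5 (mod 9): since gcd(5, 9) = 1, we get a unique residue mod 45.
    Write x = 0 + 5·t and substitute into x ≡ 5 (mod 9): 5·t ≡ 5 − 0 = 5 (mod 9).
    The inverse of 5 mod 9 is 2 (since 5·2 = 10 = 1·9 + 1), so t ≡ 2·5 = 10 ≡ 1 (mod 9).
    Then x = 0 + 5·1 = 5, valid modulo lcm(5, 9) = 45: x ≡ 5 (mod 45).
  Combine with x ≡ 9 (mod 13): since gcd(45, 13) = 1, we get a unique residue mod 585.
    Write x = 5 + 45·t and substitute into x ≡ 9 (mod 13): 45·t ≡ 9 − 5 = 4 (mod 13).
    Reduce coefficients mod 13: 6·t ≡ 4 (mod 13).
    The inverse of 6 mod 13 is 11 (since 6·11 = 66 = 5·13 + 1), so t ≡ 11·4 = 44 ≡ 5 (mod 13).
    Then x = 5 + 45·5 = 230, valid modulo lcm(45, 13) = 585: x ≡ 230 (mod 585).
Verify: 230 mod 5 = 0 ✓, 230 mod 9 = 5 ✓, 230 mod 13 = 9 ✓.

x ≡ 230 (mod 585).


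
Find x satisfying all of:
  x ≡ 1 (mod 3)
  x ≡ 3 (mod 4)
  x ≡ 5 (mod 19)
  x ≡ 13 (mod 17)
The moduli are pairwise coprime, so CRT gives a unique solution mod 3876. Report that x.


Product of moduli M = 3 · 4 · 19 · 17 = 3876.
Merge one congruence at a time:
  Start: x ≡ 1 (mod 3).
  Combine with x ≡ 3 (mod 4); new modulus lcm = 12.
    Write x = 1 + 3·t and substitute into x ≡ 3 (mod 4): 3·t ≡ 3 − 1 = 2 (mod 4).
    The inverse of 3 mod 4 is 3 (since 3·3 = 9 = 2·4 + 1), so t ≡ 3·2 = 6 ≡ 2 (mod 4).
    Then x = 1 + 3·2 = 7, valid modulo lcm(3, 4) = 12: x ≡ 7 (mod 12).
  Combine with x ≡ 5 (mod 19); new modulus lcm = 228.
    Write x = 7 + 12·t and substitute into x ≡ 5 (mod 19): 12·t ≡ 5 − 7 = -2 (mod 19).
    Reduce coefficients mod 19: 12·t ≡ 17 (mod 19).
    The inverse of 12 mod 19 is 8 (since 12·8 = 96 = 5·19 + 1), so t ≡ 8·17 = 136 ≡ 3 (mod 19).
    Then x = 7 + 12·3 = 43, valid modulo lcm(12, 19) = 228: x ≡ 43 (mod 228).
  Combine with x ≡ 13 (mod 17); new modulus lcm = 3876.
    Write x = 43 + 228·t and substitute into x ≡ 13 (mod 17): 228·t ≡ 13 − 43 = -30 (mod 17).
    Reduce coefficients mod 17: 7·t ≡ 4 (mod 17).
    The inverse of 7 mod 17 is 5 (since 7·5 = 35 = 2·17 + 1), so t ≡ 5·4 = 20 ≡ 3 (mod 17).
    Then x = 43 + 228·3 = 727, valid modulo lcm(228, 17) = 3876: x ≡ 727 (mod 3876).
Verify against each original: 727 mod 3 = 1, 727 mod 4 = 3, 727 mod 19 = 5, 727 mod 17 = 13.

x ≡ 727 (mod 3876).


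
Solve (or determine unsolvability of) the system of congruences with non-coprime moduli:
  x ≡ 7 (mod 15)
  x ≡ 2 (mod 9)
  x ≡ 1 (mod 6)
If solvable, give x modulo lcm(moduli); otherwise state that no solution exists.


Moduli 15, 9, 6 are not pairwise coprime, so CRT works modulo lcm(m_i) when all pairwise compatibility conditions hold.
Pairwise compatibility: gcd(m_i, m_j) must divide a_i - a_j for every pair.
Merge one congruence at a time:
  Start: x ≡ 7 (mod 15).
  Combine with x ≡ 2 (mod 9): gcd(15, 9) = 3, and 2 - 7 = -5 is NOT divisible by 3.
    ⇒ system is inconsistent (no integer solution).

No solution (the system is inconsistent).


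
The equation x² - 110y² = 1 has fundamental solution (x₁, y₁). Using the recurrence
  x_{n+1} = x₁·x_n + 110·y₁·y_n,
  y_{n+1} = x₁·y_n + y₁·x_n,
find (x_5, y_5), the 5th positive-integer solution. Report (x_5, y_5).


Step 1: Find the fundamental solution (x₁, y₁) of x² - 110y² = 1.
  Expand √110 as a continued fraction. a₀ = ⌊√110⌋ = 10; iterate m_{k+1} = d_k·a_k − m_k, d_{k+1} = (110 − m_{k+1}²)/d_k, a_{k+1} = ⌊(a₀ + m_{k+1})/d_{k+1}⌋ (starting m₀ = 0, d₀ = 1), with convergents p_k = a_k·p_{k-1} + p_{k-2}, q_k = a_k·q_{k-1} + q_{k-2} (p₋₁ = 1, q₋₁ = 0):
  k = 0: a₀ = 10; p₀/q₀ = 10/1; p₀² − 110·q₀² = 100 − 110 = -10.
  k = 1: m = 10, d = 10, a = ⌊(10 + 10)/10⌋ = 2; p/q = (2·10 + 1)/(2·1 + 0) = 21/2; p² − 110·q² = 441 − 440 = 1.
  The first convergent with p² − 110·q² = 1 gives the fundamental solution (x₁, y₁) = (21, 2).
Step 2: Apply the recurrence (x_{n+1}, y_{n+1}) = (x₁x_n + 110y₁y_n, x₁y_n + y₁x_n) repeatedly.
  From (x_1, y_1) = (21, 2): x_2 = 21·21 + 110·2·2 = 881; y_2 = 21·2 + 2·21 = 84.
  From (x_2, y_2) = (881, 84): x_3 = 21·881 + 110·2·84 = 36981; y_3 = 21·84 + 2·881 = 3526.
  From (x_3, y_3) = (36981, 3526): x_4 = 21·36981 + 110·2·3526 = 1552321; y_4 = 21·3526 + 2·36981 = 148008.
  From (x_4, y_4) = (1552321, 148008): x_5 = 21·1552321 + 110·2·148008 = 65160501; y_5 = 21·148008 + 2·1552321 = 6212810.
Step 3: Verify x_5² - 110·y_5² = 4245890890571001 - 4245890890571000 = 1 (should be 1). ✓

(x_1, y_1) = (21, 2); (x_5, y_5) = (65160501, 6212810).


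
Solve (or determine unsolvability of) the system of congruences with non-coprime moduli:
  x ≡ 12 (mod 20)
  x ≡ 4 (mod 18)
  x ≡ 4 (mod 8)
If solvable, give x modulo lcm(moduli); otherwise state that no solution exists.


Moduli 20, 18, 8 are not pairwise coprime, so CRT works modulo lcm(m_i) when all pairwise compatibility conditions hold.
Pairwise compatibility: gcd(m_i, m_j) must divide a_i - a_j for every pair.
Merge one congruence at a time:
  Start: x ≡ 12 (mod 20).
  Combine with x ≡ 4 (mod 18): gcd(20, 18) = 2; 4 - 12 = -8, which IS divisible by 2, so compatible.
    Write x = 12 + 20·t and substitute into x ≡ 4 (mod 18): 20·t ≡ 4 − 12 = -8 (mod 18).
    Divide the congruence (and modulus) by g = 2: 10·t ≡ -4 (mod 9).
    Reduce coefficients mod 9: 1·t ≡ 5 (mod 9).
    So t ≡ 5 (mod 9).
    Then x = 12 + 20·5 = 112, valid modulo lcm(20, 18) = 180: x ≡ 112 (mod 180).
  Combine with x ≡ 4 (mod 8): gcd(180, 8) = 4; 4 - 112 = -108, which IS divisible by 4, so compatible.
    Write x = 112 + 180·t and substitute into x ≡ 4 (mod 8): 180·t ≡ 4 − 112 = -108 (mod 8).
    Divide the congruence (and modulus) by g = 4: 45·t ≡ -27 (mod 2).
    Reduce coefficients mod 2: 1·t ≡ 1 (mod 2).
    So t ≡ 1 (mod 2).
    Then x = 112 + 180·1 = 292, valid modulo lcm(180, 8) = 360: x ≡ 292 (mod 360).
Verify: 292 mod 20 = 12, 292 mod 18 = 4, 292 mod 8 = 4.

x ≡ 292 (mod 360).


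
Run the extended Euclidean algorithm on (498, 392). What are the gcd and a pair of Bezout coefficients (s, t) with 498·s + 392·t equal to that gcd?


Euclidean algorithm on (498, 392) — divide until remainder is 0:
  498 = 1 · 392 + 106
  392 = 3 · 106 + 74
  106 = 1 · 74 + 32
  74 = 2 · 32 + 10
  32 = 3 · 10 + 2
  10 = 5 · 2 + 0
gcd(498, 392) = 2.
Track Bezout coefficients alongside the remainders: start with r₀ = 498 = a·1 + b·0 (s = 1, t = 0) and r₁ = 392 = a·0 + b·1 (s = 0, t = 1); each new remainder r_{k+1} = r_{k-1} − q_k·r_k inherits s_{k+1} = s_{k-1} − q_k·s_k, t_{k+1} = t_{k-1} − q_k·t_k, so r_k = a·s_k + b·t_k at every step:
  q = 1: r = 106, s = 1 − 1·0 = 1, t = 0 − 1·1 = -1  (check: 498·1 + 392·(-1) = 106)
  q = 3: r = 74, s = 0 − 3·1 = -3, t = 1 − 3·(-1) = 4  (check: 498·(-3) + 392·4 = 74)
  q = 1: r = 32, s = 1 − 1·(-3) = 4, t = -1 − 1·4 = -5  (check: 498·4 + 392·(-5) = 32)
  q = 2: r = 10, s = -3 − 2·4 = -11, t = 4 − 2·(-5) = 14  (check: 498·(-11) + 392·14 = 10)
  q = 3: r = 2, s = 4 − 3·(-11) = 37, t = -5 − 3·14 = -47  (check: 498·37 + 392·(-47) = 2)
The row with r = 2 (the gcd) gives the Bezout coefficients s = 37, t = -47.
Result: 498 · (37) + 392 · (-47) = 2.

gcd(498, 392) = 2; s = 37, t = -47 (check: 498·37 + 392·(-47) = 2).


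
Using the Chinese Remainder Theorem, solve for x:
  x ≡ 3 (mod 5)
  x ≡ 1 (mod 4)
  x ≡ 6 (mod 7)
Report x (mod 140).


Moduli 5, 4, 7 are pairwise coprime; by CRT there is a unique solution modulo M = 5 · 4 · 7 = 140.
Solve pairwise, accumulating the modulus:
  Start with x ≡ 3 (mod 5).
  Combine with x ≡ 1 (mod 4): since gcd(5, 4) = 1, we get a unique residue mod 20.
    Write x = 3 + 5·t and substitute into x ≡ 1 (mod 4): 5·t ≡ 1 − 3 = -2 (mod 4).
    Reduce coefficients mod 4: 1·t ≡ 2 (mod 4).
    So t ≡ 2 (mod 4).
    Then x = 3 + 5·2 = 13, valid modulo lcm(5, 4) = 20: x ≡ 13 (mod 20).
  Combine with x ≡ 6 (mod 7): since gcd(20, 7) = 1, we get a unique residue mod 140.
    Write x = 13 + 20·t and substitute into x ≡ 6 (mod 7): 20·t ≡ 6 − 13 = -7 (mod 7).
    Reduce coefficients mod 7: 6·t ≡ 0 (mod 7).
    The inverse of 6 mod 7 is 6 (since 6·6 = 36 = 5·7 + 1), so t ≡ 6·0 = 0 ≡ 0 (mod 7).
    Then x = 13 + 20·0 = 13, valid modulo lcm(20, 7) = 140: x ≡ 13 (mod 140).
Verify: 13 mod 5 = 3 ✓, 13 mod 4 = 1 ✓, 13 mod 7 = 6 ✓.

x ≡ 13 (mod 140).


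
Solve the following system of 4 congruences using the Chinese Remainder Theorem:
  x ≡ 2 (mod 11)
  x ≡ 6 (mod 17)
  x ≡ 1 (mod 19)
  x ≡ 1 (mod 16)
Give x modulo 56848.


Product of moduli M = 11 · 17 · 19 · 16 = 56848.
Merge one congruence at a time:
  Start: x ≡ 2 (mod 11).
  Combine with x ≡ 6 (mod 17); new modulus lcm = 187.
    Write x = 2 + 11·t and substitute into x ≡ 6 (mod 17): 11·t ≡ 6 − 2 = 4 (mod 17).
    The inverse of 11 mod 17 is 14 (since 11·14 = 154 = 9·17 + 1), so t ≡ 14·4 = 56 ≡ 5 (mod 17).
    Then x = 2 + 11·5 = 57, valid modulo lcm(11, 17) = 187: x ≡ 57 (mod 187).
  Combine with x ≡ 1 (mod 19); new modulus lcm = 3553.
    Write x = 57 + 187·t and substitute into x ≡ 1 (mod 19): 187·t ≡ 1 − 57 = -56 (mod 19).
    Reduce coefficients mod 19: 16·t ≡ 1 (mod 19).
    The inverse of 16 mod 19 is 6 (since 16·6 = 96 = 5·19 + 1), so t ≡ 6·1 = 6 ≡ 6 (mod 19).
    Then x = 57 + 187·6 = 1179, valid modulo lcm(187, 19) = 3553: x ≡ 1179 (mod 3553).
  Combine with x ≡ 1 (mod 16); new modulus lcm = 56848.
    Write x = 1179 + 3553·t and substitute into x ≡ 1 (mod 16): 3553·t ≡ 1 − 1179 = -1178 (mod 16).
    Reduce coefficients mod 16: 1·t ≡ 6 (mod 16).
    So t ≡ 6 (mod 16).
    Then x = 1179 + 3553·6 = 22497, valid modulo lcm(3553, 16) = 56848: x ≡ 22497 (mod 56848).
Verify against each original: 22497 mod 11 = 2, 22497 mod 17 = 6, 22497 mod 19 = 1, 22497 mod 16 = 1.

x ≡ 22497 (mod 56848).


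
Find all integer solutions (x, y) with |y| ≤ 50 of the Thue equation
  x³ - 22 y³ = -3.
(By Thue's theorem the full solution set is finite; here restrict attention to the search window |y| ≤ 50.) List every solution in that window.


The equation is x³ - 22y³ = -3. For fixed y, x³ = 22·y³ − 3, so a solution requires the RHS to be a perfect cube.
Strategy: iterate y from -50 to 50, compute RHS = 22·y³ − 3, and check whether it is a (positive or negative) perfect cube.
Check small values of y:
  y = 0: RHS = -3 is not a perfect cube.
  y = 1: RHS = 19 is not a perfect cube.
  y = -1: RHS = -25 is not a perfect cube.
  y = 2: RHS = 173 is not a perfect cube.
  y = -2: RHS = -179 is not a perfect cube.
  y = 3: RHS = 591 is not a perfect cube.
  y = -3: RHS = -597 is not a perfect cube.
Continuing the search up to |y| = 50 finds no solutions either.
No (x, y) in the scanned range satisfies the equation.

No integer solutions with |y| ≤ 50.


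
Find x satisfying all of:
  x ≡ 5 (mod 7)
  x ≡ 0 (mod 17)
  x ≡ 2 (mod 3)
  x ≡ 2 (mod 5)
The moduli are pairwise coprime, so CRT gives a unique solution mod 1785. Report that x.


Product of moduli M = 7 · 17 · 3 · 5 = 1785.
Merge one congruence at a time:
  Start: x ≡ 5 (mod 7).
  Combine with x ≡ 0 (mod 17); new modulus lcm = 119.
    Write x = 5 + 7·t and substitute into x ≡ 0 (mod 17): 7·t ≡ 0 − 5 = -5 (mod 17).
    Reduce coefficients mod 17: 7·t ≡ 12 (mod 17).
    The inverse of 7 mod 17 is 5 (since 7·5 = 35 = 2·17 + 1), so t ≡ 5·12 = 60 ≡ 9 (mod 17).
    Then x = 5 + 7·9 = 68, valid modulo lcm(7, 17) = 119: x ≡ 68 (mod 119).
  Combine with x ≡ 2 (mod 3); new modulus lcm = 357.
    Write x = 68 + 119·t and substitute into x ≡ 2 (mod 3): 119·t ≡ 2 − 68 = -66 (mod 3).
    Reduce coefficients mod 3: 2·t ≡ 0 (mod 3).
    The inverse of 2 mod 3 is 2 (since 2·2 = 4 = 1·3 + 1), so t ≡ 2·0 = 0 ≡ 0 (mod 3).
    Then x = 68 + 119·0 = 68, valid modulo lcm(119, 3) = 357: x ≡ 68 (mod 357).
  Combine with x ≡ 2 (mod 5); new modulus lcm = 1785.
    Write x = 68 + 357·t and substitute into x ≡ 2 (mod 5): 357·t ≡ 2 − 68 = -66 (mod 5).
    Reduce coefficients mod 5: 2·t ≡ 4 (mod 5).
    The inverse of 2 mod 5 is 3 (since 2·3 = 6 = 1·5 + 1), so t ≡ 3·4 = 12 ≡ 2 (mod 5).
    Then x = 68 + 357·2 = 782, valid modulo lcm(357, 5) = 1785: x ≡ 782 (mod 1785).
Verify against each original: 782 mod 7 = 5, 782 mod 17 = 0, 782 mod 3 = 2, 782 mod 5 = 2.

x ≡ 782 (mod 1785).


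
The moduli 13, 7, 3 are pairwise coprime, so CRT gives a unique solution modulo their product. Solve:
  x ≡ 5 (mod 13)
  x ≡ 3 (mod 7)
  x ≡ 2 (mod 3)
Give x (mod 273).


Moduli 13, 7, 3 are pairwise coprime; by CRT there is a unique solution modulo M = 13 · 7 · 3 = 273.
Solve pairwise, accumulating the modulus:
  Start with x ≡ 5 (mod 13).
  Combine with x ≡ 3 (mod 7): since gcd(13, 7) = 1, we get a unique residue mod 91.
    Write x = 5 + 13·t and substitute into x ≡ 3 (mod 7): 13·t ≡ 3 − 5 = -2 (mod 7).
    Reduce coefficients mod 7: 6·t ≡ 5 (mod 7).
    The inverse of 6 mod 7 is 6 (since 6·6 = 36 = 5·7 + 1), so t ≡ 6·5 = 30 ≡ 2 (mod 7).
    Then x = 5 + 13·2 = 31, valid modulo lcm(13, 7) = 91: x ≡ 31 (mod 91).
  Combine with x ≡ 2 (mod 3): since gcd(91, 3) = 1, we get a unique residue mod 273.
    Write x = 31 + 91·t and substitute into x ≡ 2 (mod 3): 91·t ≡ 2 − 31 = -29 (mod 3).
    Reduce coefficients mod 3: 1·t ≡ 1 (mod 3).
    So t ≡ 1 (mod 3).
    Then x = 31 + 91·1 = 122, valid modulo lcm(91, 3) = 273: x ≡ 122 (mod 273).
Verify: 122 mod 13 = 5 ✓, 122 mod 7 = 3 ✓, 122 mod 3 = 2 ✓.

x ≡ 122 (mod 273).


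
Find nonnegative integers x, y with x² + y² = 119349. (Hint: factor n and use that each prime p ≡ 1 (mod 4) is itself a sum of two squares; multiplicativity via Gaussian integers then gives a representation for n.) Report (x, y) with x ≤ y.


Step 1: Factor n = 119349 = 3^2 · 89 · 149.
Step 2: Check the mod-4 condition on each prime factor: 3 ≡ 3 (mod 4), exponent 2 (must be even); 89 ≡ 1 (mod 4), exponent 1; 149 ≡ 1 (mod 4), exponent 1.
All primes ≡ 3 (mod 4) appear to even exponent (or don't appear), so by the two-squares theorem n IS expressible as a sum of two squares.
Step 3: Build a representation. Group n = k² · m with k = 3 and m = 89 · 149 = 13261 (a product of primes ≡ 1 (mod 4)); a representation of m scales to one of n via (k·x)² + (k·y)² = k²(x² + y²). Each prime p ≡ 1 (mod 4) is itself a sum of two squares; find a² by testing p − a² for a perfect square:
  89: 89 − 1² = 88, 89 − 2² = 85, 89 − 3² = 80, 89 − 4² = 73, 89 − 5² = 64 = 8² ⇒ 89 = 5² + 8².
  149: 149 − 1² = 148, 149 − 2² = 145, 149 − 3² = 140, 149 − 4² = 133, 149 − 5² = 124, 149 − 6² = 113, 149 − 7² = 100 = 10² ⇒ 149 = 7² + 10².
  Combine using the Brahmagupta–Fibonacci identity (a² + b²)(c² + d²) = (ac − bd)² + (ad + bc)² = (ac + bd)² + (ad − bc)²:
  89 · 149 = 13261: from (5² + 8²)(7² + 10²), take (5·7 − 8·10, 5·10 + 8·7) = (35 − 80, 50 + 56) = (-45, 106); dropping signs (only squares matter) gives (45, 106); check 45² + 106² = 2025 + 11236 = 13261 ✓.
  Scale by k = 3: (3·45, 3·106) = (135, 318).
Step 4: Order so x ≤ y and verify: 135² + 318² = 18225 + 101124 = 119349 = n. ✓

n = 119349 = 135² + 318² (one valid representation with x ≤ y).


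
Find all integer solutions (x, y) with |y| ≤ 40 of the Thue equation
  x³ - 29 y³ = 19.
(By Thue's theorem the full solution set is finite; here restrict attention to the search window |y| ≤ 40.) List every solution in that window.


The equation is x³ - 29y³ = 19. For fixed y, x³ = 29·y³ + 19, so a solution requires the RHS to be a perfect cube.
Strategy: iterate y from -40 to 40, compute RHS = 29·y³ + 19, and check whether it is a (positive or negative) perfect cube.
Check small values of y:
  y = 0: RHS = 19 is not a perfect cube.
  y = 1: RHS = 48 is not a perfect cube.
  y = -1: RHS = -10 is not a perfect cube.
  y = 2: RHS = 251 is not a perfect cube.
  y = -2: RHS = -213 is not a perfect cube.
  y = 3: RHS = 802 is not a perfect cube.
  y = -3: RHS = -764 is not a perfect cube.
Continuing the search up to |y| = 40 finds no solutions either.
No (x, y) in the scanned range satisfies the equation.

No integer solutions with |y| ≤ 40.


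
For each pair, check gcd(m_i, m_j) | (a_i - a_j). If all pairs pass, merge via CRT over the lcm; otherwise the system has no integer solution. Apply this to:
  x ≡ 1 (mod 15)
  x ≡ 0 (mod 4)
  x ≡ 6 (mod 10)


Moduli 15, 4, 10 are not pairwise coprime, so CRT works modulo lcm(m_i) when all pairwise compatibility conditions hold.
Pairwise compatibility: gcd(m_i, m_j) must divide a_i - a_j for every pair.
Merge one congruence at a time:
  Start: x ≡ 1 (mod 15).
  Combine with x ≡ 0 (mod 4): gcd(15, 4) = 1; 0 - 1 = -1, which IS divisible by 1, so compatible.
    Write x = 1 + 15·t and substitute into x ≡ 0 (mod 4): 15·t ≡ 0 − 1 = -1 (mod 4).
    Reduce coefficients mod 4: 3·t ≡ 3 (mod 4).
    The inverse of 3 mod 4 is 3 (since 3·3 = 9 = 2·4 + 1), so t ≡ 3·3 = 9 ≡ 1 (mod 4).
    Then x = 1 + 15·1 = 16, valid modulo lcm(15, 4) = 60: x ≡ 16 (mod 60).
  Combine with x ≡ 6 (mod 10): gcd(60, 10) = 10; 6 - 16 = -10, which IS divisible by 10, so compatible.
    Write x = 16 + 60·t and substitute into x ≡ 6 (mod 10): 60·t ≡ 6 − 16 = -10 (mod 10).
    Divide the congruence (and modulus) by g = 10: 6·t ≡ -1 (mod 1).
    Modulo 1 every t works; take t = 0.
    Then x = 16 + 60·0 = 16, valid modulo lcm(60, 10) = 60: x ≡ 16 (mod 60).
Verify: 16 mod 15 = 1, 16 mod 4 = 0, 16 mod 10 = 6.

x ≡ 16 (mod 60).


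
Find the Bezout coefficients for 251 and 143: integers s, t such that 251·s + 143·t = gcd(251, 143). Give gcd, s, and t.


Euclidean algorithm on (251, 143) — divide until remainder is 0:
  251 = 1 · 143 + 108
  143 = 1 · 108 + 35
  108 = 3 · 35 + 3
  35 = 11 · 3 + 2
  3 = 1 · 2 + 1
  2 = 2 · 1 + 0
gcd(251, 143) = 1.
Track Bezout coefficients alongside the remainders: start with r₀ = 251 = a·1 + b·0 (s = 1, t = 0) and r₁ = 143 = a·0 + b·1 (s = 0, t = 1); each new remainder r_{k+1} = r_{k-1} − q_k·r_k inherits s_{k+1} = s_{k-1} − q_k·s_k, t_{k+1} = t_{k-1} − q_k·t_k, so r_k = a·s_k + b·t_k at every step:
  q = 1: r = 108, s = 1 − 1·0 = 1, t = 0 − 1·1 = -1  (check: 251·1 + 143·(-1) = 108)
  q = 1: r = 35, s = 0 − 1·1 = -1, t = 1 − 1·(-1) = 2  (check: 251·(-1) + 143·2 = 35)
  q = 3: r = 3, s = 1 − 3·(-1) = 4, t = -1 − 3·2 = -7  (check: 251·4 + 143·(-7) = 3)
  q = 11: r = 2, s = -1 − 11·4 = -45, t = 2 − 11·(-7) = 79  (check: 251·(-45) + 143·79 = 2)
  q = 1: r = 1, s = 4 − 1·(-45) = 49, t = -7 − 1·79 = -86  (check: 251·49 + 143·(-86) = 1)
The row with r = 1 (the gcd) gives the Bezout coefficients s = 49, t = -86.
Result: 251 · (49) + 143 · (-86) = 1.

gcd(251, 143) = 1; s = 49, t = -86 (check: 251·49 + 143·(-86) = 1).


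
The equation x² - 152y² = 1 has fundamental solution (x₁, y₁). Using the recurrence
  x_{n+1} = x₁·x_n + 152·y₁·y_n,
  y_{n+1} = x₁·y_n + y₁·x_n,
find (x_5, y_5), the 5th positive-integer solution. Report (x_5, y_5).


Step 1: Find the fundamental solution (x₁, y₁) of x² - 152y² = 1.
  Expand √152 as a continued fraction. a₀ = ⌊√152⌋ = 12; iterate m_{k+1} = d_k·a_k − m_k, d_{k+1} = (152 − m_{k+1}²)/d_k, a_{k+1} = ⌊(a₀ + m_{k+1})/d_{k+1}⌋ (starting m₀ = 0, d₀ = 1), with convergents p_k = a_k·p_{k-1} + p_{k-2}, q_k = a_k·q_{k-1} + q_{k-2} (p₋₁ = 1, q₋₁ = 0):
  k = 0: a₀ = 12; p₀/q₀ = 12/1; p₀² − 152·q₀² = 144 − 152 = -8.
  k = 1: m = 12, d = 8, a = ⌊(12 + 12)/8⌋ = 3; p/q = (3·12 + 1)/(3·1 + 0) = 37/3; p² − 152·q² = 1369 − 1368 = 1.
  The first convergent with p² − 152·q² = 1 gives the fundamental solution (x₁, y₁) = (37, 3).
Step 2: Apply the recurrence (x_{n+1}, y_{n+1}) = (x₁x_n + 152y₁y_n, x₁y_n + y₁x_n) repeatedly.
  From (x_1, y_1) = (37, 3): x_2 = 37·37 + 152·3·3 = 2737; y_2 = 37·3 + 3·37 = 222.
  From (x_2, y_2) = (2737, 222): x_3 = 37·2737 + 152·3·222 = 202501; y_3 = 37·222 + 3·2737 = 16425.
  From (x_3, y_3) = (202501, 16425): x_4 = 37·202501 + 152·3·16425 = 14982337; y_4 = 37·16425 + 3·202501 = 1215228.
  From (x_4, y_4) = (14982337, 1215228): x_5 = 37·14982337 + 152·3·1215228 = 1108490437; y_5 = 37·1215228 + 3·14982337 = 89910447.
Step 3: Verify x_5² - 152·y_5² = 1228751048920450969 - 1228751048920450968 = 1 (should be 1). ✓

(x_1, y_1) = (37, 3); (x_5, y_5) = (1108490437, 89910447).


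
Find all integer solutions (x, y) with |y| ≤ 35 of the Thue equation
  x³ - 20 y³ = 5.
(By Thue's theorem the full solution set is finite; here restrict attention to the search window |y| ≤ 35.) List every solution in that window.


The equation is x³ - 20y³ = 5. For fixed y, x³ = 20·y³ + 5, so a solution requires the RHS to be a perfect cube.
Strategy: iterate y from -35 to 35, compute RHS = 20·y³ + 5, and check whether it is a (positive or negative) perfect cube.
Check small values of y:
  y = 0: RHS = 5 is not a perfect cube.
  y = 1: RHS = 25 is not a perfect cube.
  y = -1: RHS = -15 is not a perfect cube.
  y = 2: RHS = 165 is not a perfect cube.
  y = -2: RHS = -155 is not a perfect cube.
  y = 3: RHS = 545 is not a perfect cube.
  y = -3: RHS = -535 is not a perfect cube.
Continuing the search up to |y| = 35 finds no solutions either.
No (x, y) in the scanned range satisfies the equation.

No integer solutions with |y| ≤ 35.


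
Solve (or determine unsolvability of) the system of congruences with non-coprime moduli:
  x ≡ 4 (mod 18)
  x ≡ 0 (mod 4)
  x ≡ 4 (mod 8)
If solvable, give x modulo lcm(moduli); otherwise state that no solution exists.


Moduli 18, 4, 8 are not pairwise coprime, so CRT works modulo lcm(m_i) when all pairwise compatibility conditions hold.
Pairwise compatibility: gcd(m_i, m_j) must divide a_i - a_j for every pair.
Merge one congruence at a time:
  Start: x ≡ 4 (mod 18).
  Combine with x ≡ 0 (mod 4): gcd(18, 4) = 2; 0 - 4 = -4, which IS divisible by 2, so compatible.
    Write x = 4 + 18·t and substitute into x ≡ 0 (mod 4): 18·t ≡ 0 − 4 = -4 (mod 4).
    Divide the congruence (and modulus) by g = 2: 9·t ≡ -2 (mod 2).
    Reduce coefficients mod 2: 1·t ≡ 0 (mod 2).
    So t ≡ 0 (mod 2).
    Then x = 4 + 18·0 = 4, valid modulo lcm(18, 4) = 36: x ≡ 4 (mod 36).
  Combine with x ≡ 4 (mod 8): gcd(36, 8) = 4; 4 - 4 = 0, which IS divisible by 4, so compatible.
    Write x = 4 + 36·t and substitute into x ≡ 4 (mod 8): 36·t ≡ 4 − 4 = 0 (mod 8).
    Divide the congruence (and modulus) by g = 4: 9·t ≡ 0 (mod 2).
    Reduce coefficients mod 2: 1·t ≡ 0 (mod 2).
    So t ≡ 0 (mod 2).
    Then x = 4 + 36·0 = 4, valid modulo lcm(36, 8) = 72: x ≡ 4 (mod 72).
Verify: 4 mod 18 = 4, 4 mod 4 = 0, 4 mod 8 = 4.

x ≡ 4 (mod 72).


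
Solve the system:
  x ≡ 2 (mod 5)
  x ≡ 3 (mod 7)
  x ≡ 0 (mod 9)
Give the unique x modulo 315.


Moduli 5, 7, 9 are pairwise coprime; by CRT there is a unique solution modulo M = 5 · 7 · 9 = 315.
Solve pairwise, accumulating the modulus:
  Start with x ≡ 2 (mod 5).
  Combine with x ≡ 3 (mod 7): since gcd(5, 7) = 1, we get a unique residue mod 35.
    Write x = 2 + 5·t and substitute into x ≡ 3 (mod 7): 5·t ≡ 3 − 2 = 1 (mod 7).
    The inverse of 5 mod 7 is 3 (since 5·3 = 15 = 2·7 + 1), so t ≡ 3·1 = 3 ≡ 3 (mod 7).
    Then x = 2 + 5·3 = 17, valid modulo lcm(5, 7) = 35: x ≡ 17 (mod 35).
  Combine with x ≡ 0 (mod 9): since gcd(35, 9) = 1, we get a unique residue mod 315.
    Write x = 17 + 35·t and substitute into x ≡ 0 (mod 9): 35·t ≡ 0 − 17 = -17 (mod 9).
    Reduce coefficients mod 9: 8·t ≡ 1 (mod 9).
    The inverse of 8 mod 9 is 8 (since 8·8 = 64 = 7·9 + 1), so t ≡ 8·1 = 8 ≡ 8 (mod 9).
    Then x = 17 + 35·8 = 297, valid modulo lcm(35, 9) = 315: x ≡ 297 (mod 315).
Verify: 297 mod 5 = 2 ✓, 297 mod 7 = 3 ✓, 297 mod 9 = 0 ✓.

x ≡ 297 (mod 315).


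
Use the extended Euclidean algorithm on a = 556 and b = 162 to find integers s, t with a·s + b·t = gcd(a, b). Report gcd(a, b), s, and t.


Euclidean algorithm on (556, 162) — divide until remainder is 0:
  556 = 3 · 162 + 70
  162 = 2 · 70 + 22
  70 = 3 · 22 + 4
  22 = 5 · 4 + 2
  4 = 2 · 2 + 0
gcd(556, 162) = 2.
Track Bezout coefficients alongside the remainders: start with r₀ = 556 = a·1 + b·0 (s = 1, t = 0) and r₁ = 162 = a·0 + b·1 (s = 0, t = 1); each new remainder r_{k+1} = r_{k-1} − q_k·r_k inherits s_{k+1} = s_{k-1} − q_k·s_k, t_{k+1} = t_{k-1} − q_k·t_k, so r_k = a·s_k + b·t_k at every step:
  q = 3: r = 70, s = 1 − 3·0 = 1, t = 0 − 3·1 = -3  (check: 556·1 + 162·(-3) = 70)
  q = 2: r = 22, s = 0 − 2·1 = -2, t = 1 − 2·(-3) = 7  (check: 556·(-2) + 162·7 = 22)
  q = 3: r = 4, s = 1 − 3·(-2) = 7, t = -3 − 3·7 = -24  (check: 556·7 + 162·(-24) = 4)
  q = 5: r = 2, s = -2 − 5·7 = -37, t = 7 − 5·(-24) = 127  (check: 556·(-37) + 162·127 = 2)
The row with r = 2 (the gcd) gives the Bezout coefficients s = -37, t = 127.
Result: 556 · (-37) + 162 · (127) = 2.

gcd(556, 162) = 2; s = -37, t = 127 (check: 556·(-37) + 162·127 = 2).


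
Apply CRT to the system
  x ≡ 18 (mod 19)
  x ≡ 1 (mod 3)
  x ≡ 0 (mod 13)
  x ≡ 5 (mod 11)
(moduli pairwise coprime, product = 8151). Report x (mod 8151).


Product of moduli M = 19 · 3 · 13 · 11 = 8151.
Merge one congruence at a time:
  Start: x ≡ 18 (mod 19).
  Combine with x ≡ 1 (mod 3); new modulus lcm = 57.
    Write x = 18 + 19·t and substitute into x ≡ 1 (mod 3): 19·t ≡ 1 − 18 = -17 (mod 3).
    Reduce coefficients mod 3: 1·t ≡ 1 (mod 3).
    So t ≡ 1 (mod 3).
    Then x = 18 + 19·1 = 37, valid modulo lcm(19, 3) = 57: x ≡ 37 (mod 57).
  Combine with x ≡ 0 (mod 13); new modulus lcm = 741.
    Write x = 37 + 57·t and substitute into x ≡ 0 (mod 13): 57·t ≡ 0 − 37 = -37 (mod 13).
    Reduce coefficients mod 13: 5·t ≡ 2 (mod 13).
    The inverse of 5 mod 13 is 8 (since 5·8 = 40 = 3·13 + 1), so t ≡ 8·2 = 16 ≡ 3 (mod 13).
    Then x = 37 + 57·3 = 208, valid modulo lcm(57, 13) = 741: x ≡ 208 (mod 741).
  Combine with x ≡ 5 (mod 11); new modulus lcm = 8151.
    Write x = 208 + 741·t and substitute into x ≡ 5 (mod 11): 741·t ≡ 5 − 208 = -203 (mod 11).
    Reduce coefficients mod 11: 4·t ≡ 6 (mod 11).
    The inverse of 4 mod 11 is 3 (since 4·3 = 12 = 1·11 + 1), so t ≡ 3·6 = 18 ≡ 7 (mod 11).
    Then x = 208 + 741·7 = 5395, valid modulo lcm(741, 11) = 8151: x ≡ 5395 (mod 8151).
Verify against each original: 5395 mod 19 = 18, 5395 mod 3 = 1, 5395 mod 13 = 0, 5395 mod 11 = 5.

x ≡ 5395 (mod 8151).


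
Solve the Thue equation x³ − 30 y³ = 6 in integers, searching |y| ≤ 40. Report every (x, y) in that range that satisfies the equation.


The equation is x³ - 30y³ = 6. For fixed y, x³ = 30·y³ + 6, so a solution requires the RHS to be a perfect cube.
Strategy: iterate y from -40 to 40, compute RHS = 30·y³ + 6, and check whether it is a (positive or negative) perfect cube.
Check small values of y:
  y = 0: RHS = 6 is not a perfect cube.
  y = 1: RHS = 36 is not a perfect cube.
  y = -1: RHS = -24 is not a perfect cube.
  y = 2: RHS = 246 is not a perfect cube.
  y = -2: RHS = -234 is not a perfect cube.
  y = 3: RHS = 816 is not a perfect cube.
  y = -3: RHS = -804 is not a perfect cube.
Continuing the search up to |y| = 40 finds no solutions either.
No (x, y) in the scanned range satisfies the equation.

No integer solutions with |y| ≤ 40.


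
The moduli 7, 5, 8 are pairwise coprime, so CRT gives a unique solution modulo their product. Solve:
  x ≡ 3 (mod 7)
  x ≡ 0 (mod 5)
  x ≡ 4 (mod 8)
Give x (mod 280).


Moduli 7, 5, 8 are pairwise coprime; by CRT there is a unique solution modulo M = 7 · 5 · 8 = 280.
Solve pairwise, accumulating the modulus:
  Start with x ≡ 3 (mod 7).
  Combine with x ≡ 0 (mod 5): since gcd(7, 5) = 1, we get a unique residue mod 35.
    Write x = 3 + 7·t and substitute into x ≡ 0 (mod 5): 7·t ≡ 0 − 3 = -3 (mod 5).
    Reduce coefficients mod 5: 2·t ≡ 2 (mod 5).
    The inverse of 2 mod 5 is 3 (since 2·3 = 6 = 1·5 + 1), so t ≡ 3·2 = 6 ≡ 1 (mod 5).
    Then x = 3 + 7·1 = 10, valid modulo lcm(7, 5) = 35: x ≡ 10 (mod 35).
  Combine with x ≡ 4 (mod 8): since gcd(35, 8) = 1, we get a unique residue mod 280.
    Write x = 10 + 35·t and substitute into x ≡ 4 (mod 8): 35·t ≡ 4 − 10 = -6 (mod 8).
    Reduce coefficients mod 8: 3·t ≡ 2 (mod 8).
    The inverse of 3 mod 8 is 3 (since 3·3 = 9 = 1·8 + 1), so t ≡ 3·2 = 6 ≡ 6 (mod 8).
    Then x = 10 + 35·6 = 220, valid modulo lcm(35, 8) = 280: x ≡ 220 (mod 280).
Verify: 220 mod 7 = 3 ✓, 220 mod 5 = 0 ✓, 220 mod 8 = 4 ✓.

x ≡ 220 (mod 280).


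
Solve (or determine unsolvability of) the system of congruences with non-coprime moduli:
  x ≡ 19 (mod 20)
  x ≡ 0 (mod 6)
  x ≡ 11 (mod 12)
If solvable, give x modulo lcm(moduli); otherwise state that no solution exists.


Moduli 20, 6, 12 are not pairwise coprime, so CRT works modulo lcm(m_i) when all pairwise compatibility conditions hold.
Pairwise compatibility: gcd(m_i, m_j) must divide a_i - a_j for every pair.
Merge one congruence at a time:
  Start: x ≡ 19 (mod 20).
  Combine with x ≡ 0 (mod 6): gcd(20, 6) = 2, and 0 - 19 = -19 is NOT divisible by 2.
    ⇒ system is inconsistent (no integer solution).

No solution (the system is inconsistent).


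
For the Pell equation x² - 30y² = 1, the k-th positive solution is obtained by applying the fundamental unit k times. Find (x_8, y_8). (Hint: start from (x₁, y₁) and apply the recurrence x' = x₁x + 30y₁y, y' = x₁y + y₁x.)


Step 1: Find the fundamental solution (x₁, y₁) of x² - 30y² = 1.
  Expand √30 as a continued fraction. a₀ = ⌊√30⌋ = 5; iterate m_{k+1} = d_k·a_k − m_k, d_{k+1} = (30 − m_{k+1}²)/d_k, a_{k+1} = ⌊(a₀ + m_{k+1})/d_{k+1}⌋ (starting m₀ = 0, d₀ = 1), with convergents p_k = a_k·p_{k-1} + p_{k-2}, q_k = a_k·q_{k-1} + q_{k-2} (p₋₁ = 1, q₋₁ = 0):
  k = 0: a₀ = 5; p₀/q₀ = 5/1; p₀² − 30·q₀² = 25 − 30 = -5.
  k = 1: m = 5, d = 5, a = ⌊(5 + 5)/5⌋ = 2; p/q = (2·5 + 1)/(2·1 + 0) = 11/2; p² − 30·q² = 121 − 120 = 1.
  The first convergent with p² − 30·q² = 1 gives the fundamental solution (x₁, y₁) = (11, 2).
Step 2: Apply the recurrence (x_{n+1}, y_{n+1}) = (x₁x_n + 30y₁y_n, x₁y_n + y₁x_n) repeatedly.
  From (x_1, y_1) = (11, 2): x_2 = 11·11 + 30·2·2 = 241; y_2 = 11·2 + 2·11 = 44.
  From (x_2, y_2) = (241, 44): x_3 = 11·241 + 30·2·44 = 5291; y_3 = 11·44 + 2·241 = 966.
  From (x_3, y_3) = (5291, 966): x_4 = 11·5291 + 30·2·966 = 116161; y_4 = 11·966 + 2·5291 = 21208.
  From (x_4, y_4) = (116161, 21208): x_5 = 11·116161 + 30·2·21208 = 2550251; y_5 = 11·21208 + 2·116161 = 465610.
  From (x_5, y_5) = (2550251, 465610): x_6 = 11·2550251 + 30·2·465610 = 55989361; y_6 = 11·465610 + 2·2550251 = 10222212.
  From (x_6, y_6) = (55989361, 10222212): x_7 = 11·55989361 + 30·2·10222212 = 1229215691; y_7 = 11·10222212 + 2·55989361 = 224423054.
  From (x_7, y_7) = (1229215691, 224423054): x_8 = 11·1229215691 + 30·2·224423054 = 26986755841; y_8 = 11·224423054 + 2·1229215691 = 4927084976.
Step 3: Verify x_8² - 30·y_8² = 728284990821747617281 - 728284990821747617280 = 1 (should be 1). ✓

(x_1, y_1) = (11, 2); (x_8, y_8) = (26986755841, 4927084976).


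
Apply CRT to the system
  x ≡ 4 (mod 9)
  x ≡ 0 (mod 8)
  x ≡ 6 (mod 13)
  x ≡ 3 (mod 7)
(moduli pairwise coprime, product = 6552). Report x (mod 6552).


Product of moduli M = 9 · 8 · 13 · 7 = 6552.
Merge one congruence at a time:
  Start: x ≡ 4 (mod 9).
  Combine with x ≡ 0 (mod 8); new modulus lcm = 72.
    Write x = 4 + 9·t and substitute into x ≡ 0 (mod 8): 9·t ≡ 0 − 4 = -4 (mod 8).
    Reduce coefficients mod 8: 1·t ≡ 4 (mod 8).
    So t ≡ 4 (mod 8).
    Then x = 4 + 9·4 = 40, valid modulo lcm(9, 8) = 72: x ≡ 40 (mod 72).
  Combine with x ≡ 6 (mod 13); new modulus lcm = 936.
    Write x = 40 + 72·t and substitute into x ≡ 6 (mod 13): 72·t ≡ 6 − 40 = -34 (mod 13).
    Reduce coefficients mod 13: 7·t ≡ 5 (mod 13).
    The inverse of 7 mod 13 is 2 (since 7·2 = 14 = 1·13 + 1), so t ≡ 2·5 = 10 ≡ 10 (mod 13).
    Then x = 40 + 72·10 = 760, valid modulo lcm(72, 13) = 936: x ≡ 760 (mod 936).
  Combine with x ≡ 3 (mod 7); new modulus lcm = 6552.
    Write x = 760 + 936·t and substitute into x ≡ 3 (mod 7): 936·t ≡ 3 − 760 = -757 (mod 7).
    Reduce coefficients mod 7: 5·t ≡ 6 (mod 7).
    The inverse of 5 mod 7 is 3 (since 5·3 = 15 = 2·7 + 1), so t ≡ 3·6 = 18 ≡ 4 (mod 7).
    Then x = 760 + 936·4 = 4504, valid modulo lcm(936, 7) = 6552: x ≡ 4504 (mod 6552).
Verify against each original: 4504 mod 9 = 4, 4504 mod 8 = 0, 4504 mod 13 = 6, 4504 mod 7 = 3.

x ≡ 4504 (mod 6552).


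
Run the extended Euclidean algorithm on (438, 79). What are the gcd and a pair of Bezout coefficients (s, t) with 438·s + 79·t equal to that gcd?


Euclidean algorithm on (438, 79) — divide until remainder is 0:
  438 = 5 · 79 + 43
  79 = 1 · 43 + 36
  43 = 1 · 36 + 7
  36 = 5 · 7 + 1
  7 = 7 · 1 + 0
gcd(438, 79) = 1.
Track Bezout coefficients alongside the remainders: start with r₀ = 438 = a·1 + b·0 (s = 1, t = 0) and r₁ = 79 = a·0 + b·1 (s = 0, t = 1); each new remainder r_{k+1} = r_{k-1} − q_k·r_k inherits s_{k+1} = s_{k-1} − q_k·s_k, t_{k+1} = t_{k-1} − q_k·t_k, so r_k = a·s_k + b·t_k at every step:
  q = 5: r = 43, s = 1 − 5·0 = 1, t = 0 − 5·1 = -5  (check: 438·1 + 79·(-5) = 43)
  q = 1: r = 36, s = 0 − 1·1 = -1, t = 1 − 1·(-5) = 6  (check: 438·(-1) + 79·6 = 36)
  q = 1: r = 7, s = 1 − 1·(-1) = 2, t = -5 − 1·6 = -11  (check: 438·2 + 79·(-11) = 7)
  q = 5: r = 1, s = -1 − 5·2 = -11, t = 6 − 5·(-11) = 61  (check: 438·(-11) + 79·61 = 1)
The row with r = 1 (the gcd) gives the Bezout coefficients s = -11, t = 61.
Result: 438 · (-11) + 79 · (61) = 1.

gcd(438, 79) = 1; s = -11, t = 61 (check: 438·(-11) + 79·61 = 1).


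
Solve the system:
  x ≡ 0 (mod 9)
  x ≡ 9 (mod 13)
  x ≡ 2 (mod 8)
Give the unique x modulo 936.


Moduli 9, 13, 8 are pairwise coprime; by CRT there is a unique solution modulo M = 9 · 13 · 8 = 936.
Solve pairwise, accumulating the modulus:
  Start with x ≡ 0 (mod 9).
  Combine with x ≡ 9 (mod 13): since gcd(9, 13) = 1, we get a unique residue mod 117.
    Write x = 0 + 9·t and substitute into x ≡ 9 (mod 13): 9·t ≡ 9 − 0 = 9 (mod 13).
    The inverse of 9 mod 13 is 3 (since 9·3 = 27 = 2·13 + 1), so t ≡ 3·9 = 27 ≡ 1 (mod 13).
    Then x = 0 + 9·1 = 9, valid modulo lcm(9, 13) = 117: x ≡ 9 (mod 117).
  Combine with x ≡ 2 (mod 8): since gcd(117, 8) = 1, we get a unique residue mod 936.
    Write x = 9 + 117·t and substitute into x ≡ 2 (mod 8): 117·t ≡ 2 − 9 = -7 (mod 8).
    Reduce coefficients mod 8: 5·t ≡ 1 (mod 8).
    The inverse of 5 mod 8 is 5 (since 5·5 = 25 = 3·8 + 1), so t ≡ 5·1 = 5 ≡ 5 (mod 8).
    Then x = 9 + 117·5 = 594, valid modulo lcm(117, 8) = 936: x ≡ 594 (mod 936).
Verify: 594 mod 9 = 0 ✓, 594 mod 13 = 9 ✓, 594 mod 8 = 2 ✓.

x ≡ 594 (mod 936).
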